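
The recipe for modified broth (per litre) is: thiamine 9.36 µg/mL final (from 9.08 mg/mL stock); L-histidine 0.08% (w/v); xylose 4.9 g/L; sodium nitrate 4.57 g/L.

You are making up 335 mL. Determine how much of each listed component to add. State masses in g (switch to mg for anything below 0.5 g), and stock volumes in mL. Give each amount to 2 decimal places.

Target volume = 335 mL = 0.335 L.
thiamine: dilute stock: 9.36 µg/mL × 335 mL ÷ 9080 µg/mL = 0.35 mL
L-histidine: 0.08 g per 100 mL × 335 mL ÷ 100 = 0.268 g = 268.00 mg
xylose: 4.9 g/L × 0.335 L = 1.64 g
sodium nitrate: 4.57 g/L × 0.335 L = 1.53 g

thiamine 0.35 mL; L-histidine 268.00 mg; xylose 1.64 g; sodium nitrate 1.53 g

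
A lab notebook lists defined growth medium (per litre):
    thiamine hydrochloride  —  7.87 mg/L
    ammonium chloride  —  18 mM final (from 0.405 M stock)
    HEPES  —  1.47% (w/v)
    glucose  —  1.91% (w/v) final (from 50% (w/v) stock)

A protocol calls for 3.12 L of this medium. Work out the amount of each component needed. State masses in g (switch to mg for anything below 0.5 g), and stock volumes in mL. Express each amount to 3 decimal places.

thiamine hydrochloride 24.554 mg; ammonium chloride 138.667 mL; HEPES 45.864 g; glucose 119.184 mL

Scale factor relative to 1 L: 3.12.
thiamine hydrochloride: 7.87 mg/L × 3.12 L = 24.554 mg
ammonium chloride: C1V1 = C2V2 → 18 mM × 3120 mL ÷ 405 mM = 138.667 mL
HEPES: 1.47 g per 100 mL × 3120 mL ÷ 100 = 45.864 g
glucose: dilute stock: 1.91% ÷ 50% × 3120 mL = 119.184 mL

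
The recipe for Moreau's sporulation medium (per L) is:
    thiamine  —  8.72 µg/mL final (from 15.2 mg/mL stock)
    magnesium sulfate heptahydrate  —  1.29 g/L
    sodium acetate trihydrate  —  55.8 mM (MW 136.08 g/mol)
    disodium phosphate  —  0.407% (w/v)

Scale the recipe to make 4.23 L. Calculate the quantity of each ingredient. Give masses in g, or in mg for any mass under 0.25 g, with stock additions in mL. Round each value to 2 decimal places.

Working volume: 4.23 L.
thiamine: V = C2·V2/C1 = 8.72 µg/mL × 4230 mL ÷ 15200 µg/mL = 2.43 mL
magnesium sulfate heptahydrate: 1.29 g/L × 4.23 L = 5.46 g
sodium acetate trihydrate: 55.8 mmol/L × 136.08 g/mol × 4.23 L ÷ 1000 = 32.12 g
disodium phosphate: 0.407 g per 100 mL × 4230 mL ÷ 100 = 17.22 g

thiamine 2.43 mL; magnesium sulfate heptahydrate 5.46 g; sodium acetate trihydrate 32.12 g; disodium phosphate 17.22 g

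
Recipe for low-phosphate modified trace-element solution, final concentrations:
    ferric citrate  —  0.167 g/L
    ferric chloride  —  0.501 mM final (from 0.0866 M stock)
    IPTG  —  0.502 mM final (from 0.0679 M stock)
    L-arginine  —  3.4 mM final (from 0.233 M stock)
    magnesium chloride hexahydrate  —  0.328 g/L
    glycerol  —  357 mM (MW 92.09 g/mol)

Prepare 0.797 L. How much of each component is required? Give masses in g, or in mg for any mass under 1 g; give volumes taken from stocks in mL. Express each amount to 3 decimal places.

ferric citrate 133.099 mg; ferric chloride 4.611 mL; IPTG 5.892 mL; L-arginine 11.630 mL; magnesium chloride hexahydrate 261.416 mg; glycerol 26.202 g

Scale factor relative to 1 L: 0.797.
ferric citrate: 0.167 g/L × 0.797 L = 0.133099 g = 133.099 mg
ferric chloride: dilute stock: 0.501 mM × 797 mL ÷ 86.6 mM = 4.611 mL
IPTG: C1V1 = C2V2 → 0.502 mM × 797 mL ÷ 67.9 mM = 5.892 mL
L-arginine: C1V1 = C2V2 → 3.4 mM × 797 mL ÷ 233 mM = 11.630 mL
magnesium chloride hexahydrate: 0.328 g/L × 0.797 L = 0.261416 g = 261.416 mg
glycerol: 357 mmol/L × 92.09 g/mol × 0.797 L ÷ 1000 = 26.202 g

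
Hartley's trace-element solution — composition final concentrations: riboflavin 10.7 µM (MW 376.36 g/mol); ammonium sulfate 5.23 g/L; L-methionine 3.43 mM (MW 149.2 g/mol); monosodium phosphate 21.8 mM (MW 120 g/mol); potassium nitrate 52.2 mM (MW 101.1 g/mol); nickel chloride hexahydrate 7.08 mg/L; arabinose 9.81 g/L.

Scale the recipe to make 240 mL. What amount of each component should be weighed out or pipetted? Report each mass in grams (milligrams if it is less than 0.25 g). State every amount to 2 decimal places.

Scale factor relative to 1 L: 0.24.
riboflavin: 10.7 µmol/L × 376.36 g/mol × 0.24 L ÷ 1000 = 0.97 mg
ammonium sulfate: 5.23 g/L × 0.24 L = 1.26 g
L-methionine: 3.43 mmol/L × 149.2 mg/mmol × 0.24 L = 122.82 mg
monosodium phosphate: 21.8 mmol/L × 120 g/mol × 0.24 L ÷ 1000 = 0.63 g
potassium nitrate: 52.2 mmol/L × 101.1 g/mol × 0.24 L ÷ 1000 = 1.27 g
nickel chloride hexahydrate: 7.08 mg/L × 0.24 L = 1.70 mg
arabinose: 9.81 g/L × 0.24 L = 2.35 g

riboflavin 0.97 mg; ammonium sulfate 1.26 g; L-methionine 122.82 mg; monosodium phosphate 0.63 g; potassium nitrate 1.27 g; nickel chloride hexahydrate 1.70 mg; arabinose 2.35 g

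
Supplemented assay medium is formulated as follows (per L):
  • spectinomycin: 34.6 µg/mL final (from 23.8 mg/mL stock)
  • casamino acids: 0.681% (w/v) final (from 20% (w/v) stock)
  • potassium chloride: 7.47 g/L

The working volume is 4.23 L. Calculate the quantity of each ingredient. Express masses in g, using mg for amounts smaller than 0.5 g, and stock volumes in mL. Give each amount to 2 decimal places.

Scale factor relative to 1 L: 4.23.
spectinomycin: dilute stock: 34.6 µg/mL × 4230 mL ÷ 23800 µg/mL = 6.15 mL
casamino acids: dilute stock: 0.681% ÷ 20% × 4230 mL = 144.03 mL
potassium chloride: 7.47 g/L × 4.23 L = 31.60 g

spectinomycin 6.15 mL; casamino acids 144.03 mL; potassium chloride 31.60 g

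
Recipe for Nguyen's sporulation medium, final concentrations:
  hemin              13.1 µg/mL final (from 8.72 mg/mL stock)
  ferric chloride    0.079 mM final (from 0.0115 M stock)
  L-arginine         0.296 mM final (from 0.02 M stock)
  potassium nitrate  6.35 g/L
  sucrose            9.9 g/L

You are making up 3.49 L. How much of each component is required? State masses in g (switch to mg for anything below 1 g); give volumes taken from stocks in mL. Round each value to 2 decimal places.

hemin 5.24 mL; ferric chloride 23.97 mL; L-arginine 51.65 mL; potassium nitrate 22.16 g; sucrose 34.55 g

Working volume: 3.49 L.
hemin: C1V1 = C2V2 → 13.1 µg/mL × 3490 mL ÷ 8720 µg/mL = 5.24 mL
ferric chloride: dilute stock: 0.079 mM × 3490 mL ÷ 11.5 mM = 23.97 mL
L-arginine: dilute stock: 0.296 mM × 3490 mL ÷ 20 mM = 51.65 mL
potassium nitrate: 6.35 g/L × 3.49 L = 22.16 g
sucrose: 9.9 g/L × 3.49 L = 34.55 g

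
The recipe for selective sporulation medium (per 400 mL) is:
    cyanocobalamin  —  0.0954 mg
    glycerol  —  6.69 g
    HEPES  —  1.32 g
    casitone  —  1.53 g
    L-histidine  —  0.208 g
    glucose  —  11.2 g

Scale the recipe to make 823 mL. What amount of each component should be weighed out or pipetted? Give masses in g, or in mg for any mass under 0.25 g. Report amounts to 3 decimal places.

cyanocobalamin 0.196 mg; glycerol 13.765 g; HEPES 2.716 g; casitone 3.148 g; L-histidine 0.428 g; glucose 23.044 g

Scale factor = 823 mL / 400 mL = 2.0575.
cyanocobalamin: 0.0954 mg × (823 mL / 400 mL) = 0.196 mg
glycerol: 6.69 g × (823 mL / 400 mL) = 13.765 g
HEPES: 1.32 g × (823 mL / 400 mL) = 2.716 g
casitone: 1.53 g × (823 mL / 400 mL) = 3.148 g
L-histidine: 0.208 g × (823 mL / 400 mL) = 0.428 g
glucose: 11.2 g × (823 mL / 400 mL) = 23.044 g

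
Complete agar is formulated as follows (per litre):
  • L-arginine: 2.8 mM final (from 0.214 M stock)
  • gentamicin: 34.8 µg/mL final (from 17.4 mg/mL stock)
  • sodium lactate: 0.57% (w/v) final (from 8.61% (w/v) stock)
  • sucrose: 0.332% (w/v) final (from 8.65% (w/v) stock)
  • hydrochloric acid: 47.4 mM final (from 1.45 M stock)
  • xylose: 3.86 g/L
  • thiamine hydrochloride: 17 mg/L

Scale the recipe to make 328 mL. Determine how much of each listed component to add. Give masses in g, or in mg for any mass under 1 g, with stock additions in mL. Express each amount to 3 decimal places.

L-arginine 4.292 mL; gentamicin 0.656 mL; sodium lactate 21.714 mL; sucrose 12.589 mL; hydrochloric acid 10.722 mL; xylose 1.266 g; thiamine hydrochloride 5.576 mg

Scale factor relative to 1 L: 0.328.
L-arginine: V = C2·V2/C1 = 2.8 mM × 328 mL ÷ 214 mM = 4.292 mL
gentamicin: V = C2·V2/C1 = 34.8 µg/mL × 328 mL ÷ 17400 µg/mL = 0.656 mL
sodium lactate: C1V1 = C2V2 → 0.57% ÷ 8.61% × 328 mL = 21.714 mL
sucrose: C1V1 = C2V2 → 0.332% ÷ 8.65% × 328 mL = 12.589 mL
hydrochloric acid: V = C2·V2/C1 = 47.4 mM × 328 mL ÷ 1450 mM = 10.722 mL
xylose: 3.86 g/L × 0.328 L = 1.266 g
thiamine hydrochloride: 17 mg/L × 0.328 L = 5.576 mg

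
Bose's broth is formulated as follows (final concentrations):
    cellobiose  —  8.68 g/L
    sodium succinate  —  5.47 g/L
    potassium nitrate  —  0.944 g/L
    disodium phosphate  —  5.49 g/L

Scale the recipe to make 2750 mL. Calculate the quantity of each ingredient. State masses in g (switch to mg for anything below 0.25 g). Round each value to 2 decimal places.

cellobiose 23.87 g; sodium succinate 15.04 g; potassium nitrate 2.60 g; disodium phosphate 15.10 g

Scale factor relative to 1 L: 2.75.
cellobiose: 8.68 g/L × 2.75 L = 23.87 g
sodium succinate: 5.47 g/L × 2.75 L = 15.04 g
potassium nitrate: 0.944 g/L × 2.75 L = 2.60 g
disodium phosphate: 5.49 g/L × 2.75 L = 15.10 g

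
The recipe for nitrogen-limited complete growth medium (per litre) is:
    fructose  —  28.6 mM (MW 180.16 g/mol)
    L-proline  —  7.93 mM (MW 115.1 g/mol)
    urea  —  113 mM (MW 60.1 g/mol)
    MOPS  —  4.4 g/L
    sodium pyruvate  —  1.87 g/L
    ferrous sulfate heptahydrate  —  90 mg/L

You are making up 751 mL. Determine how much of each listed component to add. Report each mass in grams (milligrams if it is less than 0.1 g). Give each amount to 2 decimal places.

Target volume = 751 mL = 0.751 L.
fructose: 28.6 mmol/L × 180.16 g/mol × 0.751 L ÷ 1000 = 3.87 g
L-proline: 7.93 mmol/L × 115.1 g/mol × 0.751 L ÷ 1000 = 0.69 g
urea: 113 mmol/L × 60.1 g/mol × 0.751 L ÷ 1000 = 5.10 g
MOPS: 4.4 g/L × 0.751 L = 3.30 g
sodium pyruvate: 1.87 g/L × 0.751 L = 1.40 g
ferrous sulfate heptahydrate: 90 mg/L × 0.751 L = 67.59 mg

fructose 3.87 g; L-proline 0.69 g; urea 5.10 g; MOPS 3.30 g; sodium pyruvate 1.40 g; ferrous sulfate heptahydrate 67.59 mg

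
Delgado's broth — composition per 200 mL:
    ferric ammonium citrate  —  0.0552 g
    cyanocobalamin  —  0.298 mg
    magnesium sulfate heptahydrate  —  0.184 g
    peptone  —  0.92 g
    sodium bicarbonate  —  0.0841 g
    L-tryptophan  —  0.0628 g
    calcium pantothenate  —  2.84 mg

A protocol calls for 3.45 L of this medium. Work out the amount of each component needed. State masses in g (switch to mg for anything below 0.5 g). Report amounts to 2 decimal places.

ferric ammonium citrate 0.95 g; cyanocobalamin 5.14 mg; magnesium sulfate heptahydrate 3.17 g; peptone 15.87 g; sodium bicarbonate 1.45 g; L-tryptophan 1.08 g; calcium pantothenate 48.99 mg

Scale factor = 3450 mL / 200 mL = 17.25.
ferric ammonium citrate: 0.0552 g × (3450 mL / 200 mL) = 0.95 g
cyanocobalamin: 0.298 mg × (3450 mL / 200 mL) = 5.14 mg
magnesium sulfate heptahydrate: 0.184 g × (3450 mL / 200 mL) = 3.17 g
peptone: 0.92 g × (3450 mL / 200 mL) = 15.87 g
sodium bicarbonate: 0.0841 g × (3450 mL / 200 mL) = 1.45 g
L-tryptophan: 0.0628 g × (3450 mL / 200 mL) = 1.08 g
calcium pantothenate: 2.84 mg × (3450 mL / 200 mL) = 48.99 mg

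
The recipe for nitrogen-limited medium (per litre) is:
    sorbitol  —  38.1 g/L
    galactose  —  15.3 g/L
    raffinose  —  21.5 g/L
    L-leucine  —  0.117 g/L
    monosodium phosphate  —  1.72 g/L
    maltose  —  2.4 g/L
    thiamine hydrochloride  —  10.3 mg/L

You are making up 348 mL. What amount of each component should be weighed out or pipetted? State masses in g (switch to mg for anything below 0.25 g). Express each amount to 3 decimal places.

sorbitol 13.259 g; galactose 5.324 g; raffinose 7.482 g; L-leucine 40.716 mg; monosodium phosphate 0.599 g; maltose 0.835 g; thiamine hydrochloride 3.584 mg

Scale factor relative to 1 L: 0.348.
sorbitol: 38.1 g/L × 0.348 L = 13.259 g
galactose: 15.3 g/L × 0.348 L = 5.324 g
raffinose: 21.5 g/L × 0.348 L = 7.482 g
L-leucine: 0.117 g/L × 0.348 L = 0.040716 g = 40.716 mg
monosodium phosphate: 1.72 g/L × 0.348 L = 0.599 g
maltose: 2.4 g/L × 0.348 L = 0.835 g
thiamine hydrochloride: 10.3 mg/L × 0.348 L = 3.584 mg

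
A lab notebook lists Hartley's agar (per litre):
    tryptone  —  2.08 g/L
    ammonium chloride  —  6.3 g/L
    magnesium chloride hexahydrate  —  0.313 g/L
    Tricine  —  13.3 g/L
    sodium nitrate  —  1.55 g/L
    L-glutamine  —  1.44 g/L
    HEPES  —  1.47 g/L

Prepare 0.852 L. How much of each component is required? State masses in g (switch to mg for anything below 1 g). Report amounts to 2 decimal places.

Working volume: 0.852 L.
tryptone: 2.08 g/L × 0.852 L = 1.77 g
ammonium chloride: 6.3 g/L × 0.852 L = 5.37 g
magnesium chloride hexahydrate: 0.313 g/L × 0.852 L = 0.266676 g = 266.68 mg
Tricine: 13.3 g/L × 0.852 L = 11.33 g
sodium nitrate: 1.55 g/L × 0.852 L = 1.32 g
L-glutamine: 1.44 g/L × 0.852 L = 1.23 g
HEPES: 1.47 g/L × 0.852 L = 1.25 g

tryptone 1.77 g; ammonium chloride 5.37 g; magnesium chloride hexahydrate 266.68 mg; Tricine 11.33 g; sodium nitrate 1.32 g; L-glutamine 1.23 g; HEPES 1.25 g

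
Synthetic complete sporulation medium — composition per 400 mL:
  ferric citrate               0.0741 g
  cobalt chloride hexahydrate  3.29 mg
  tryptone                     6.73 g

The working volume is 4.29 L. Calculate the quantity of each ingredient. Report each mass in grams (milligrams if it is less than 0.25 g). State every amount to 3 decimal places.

ferric citrate 0.795 g; cobalt chloride hexahydrate 35.285 mg; tryptone 72.179 g

Scale factor = 4290 mL / 400 mL = 10.725.
ferric citrate: 0.0741 g × (4290 mL / 400 mL) = 0.795 g
cobalt chloride hexahydrate: 3.29 mg × (4290 mL / 400 mL) = 35.285 mg
tryptone: 6.73 g × (4290 mL / 400 mL) = 72.179 g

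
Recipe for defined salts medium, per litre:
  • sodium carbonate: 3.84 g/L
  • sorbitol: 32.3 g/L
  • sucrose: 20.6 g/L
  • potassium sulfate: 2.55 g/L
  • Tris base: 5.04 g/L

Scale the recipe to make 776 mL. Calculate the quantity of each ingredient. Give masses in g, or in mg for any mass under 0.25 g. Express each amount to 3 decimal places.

sodium carbonate 2.980 g; sorbitol 25.065 g; sucrose 15.986 g; potassium sulfate 1.979 g; Tris base 3.911 g

Working volume: 776 mL = 0.776 L.
sodium carbonate: 3.84 g/L × 0.776 L = 2.980 g
sorbitol: 32.3 g/L × 0.776 L = 25.065 g
sucrose: 20.6 g/L × 0.776 L = 15.986 g
potassium sulfate: 2.55 g/L × 0.776 L = 1.979 g
Tris base: 5.04 g/L × 0.776 L = 3.911 g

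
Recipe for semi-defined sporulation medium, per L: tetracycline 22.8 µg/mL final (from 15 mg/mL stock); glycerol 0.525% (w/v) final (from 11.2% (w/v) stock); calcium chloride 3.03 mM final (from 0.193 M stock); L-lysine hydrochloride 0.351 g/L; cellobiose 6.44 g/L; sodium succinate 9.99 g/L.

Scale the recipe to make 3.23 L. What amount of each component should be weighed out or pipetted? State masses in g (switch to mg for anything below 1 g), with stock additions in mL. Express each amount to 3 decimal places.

tetracycline 4.910 mL; glycerol 151.406 mL; calcium chloride 50.709 mL; L-lysine hydrochloride 1.134 g; cellobiose 20.801 g; sodium succinate 32.268 g

Scale factor relative to 1 L: 3.23.
tetracycline: dilute stock: 22.8 µg/mL × 3230 mL ÷ 15000 µg/mL = 4.910 mL
glycerol: dilute stock: 0.525% ÷ 11.2% × 3230 mL = 151.406 mL
calcium chloride: C1V1 = C2V2 → 3.03 mM × 3230 mL ÷ 193 mM = 50.709 mL
L-lysine hydrochloride: 0.351 g/L × 3.23 L = 1.134 g
cellobiose: 6.44 g/L × 3.23 L = 20.801 g
sodium succinate: 9.99 g/L × 3.23 L = 32.268 g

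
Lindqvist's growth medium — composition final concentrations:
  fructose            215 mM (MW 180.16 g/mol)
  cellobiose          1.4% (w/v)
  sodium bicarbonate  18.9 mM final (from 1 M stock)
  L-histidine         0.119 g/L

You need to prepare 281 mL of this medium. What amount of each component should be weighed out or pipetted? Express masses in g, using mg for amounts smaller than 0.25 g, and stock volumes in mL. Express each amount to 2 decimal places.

fructose 10.88 g; cellobiose 3.93 g; sodium bicarbonate 5.31 mL; L-histidine 33.44 mg

Scale factor relative to 1 L: 0.281.
fructose: 215 mmol/L × 180.16 g/mol × 0.281 L ÷ 1000 = 10.88 g
cellobiose: 1.4% w/v = 14 g/L → 14 × 0.281 L = 3.93 g
sodium bicarbonate: C1V1 = C2V2 → 18.9 mM × 281 mL ÷ 1000 mM = 5.31 mL
L-histidine: 0.119 g/L × 0.281 L = 0.033439 g = 33.44 mg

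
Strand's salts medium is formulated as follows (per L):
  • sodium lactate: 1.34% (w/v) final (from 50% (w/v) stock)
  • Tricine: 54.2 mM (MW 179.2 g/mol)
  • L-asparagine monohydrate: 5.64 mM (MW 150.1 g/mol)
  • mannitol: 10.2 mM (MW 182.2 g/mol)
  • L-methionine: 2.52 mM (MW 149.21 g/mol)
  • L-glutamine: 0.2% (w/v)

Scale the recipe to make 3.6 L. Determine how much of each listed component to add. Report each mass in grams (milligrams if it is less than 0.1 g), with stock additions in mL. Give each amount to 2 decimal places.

sodium lactate 96.48 mL; Tricine 34.97 g; L-asparagine monohydrate 3.05 g; mannitol 6.69 g; L-methionine 1.35 g; L-glutamine 7.20 g

Scale factor relative to 1 L: 3.6.
sodium lactate: C1V1 = C2V2 → 1.34% ÷ 50% × 3600 mL = 96.48 mL
Tricine: 54.2 mmol/L × 179.2 g/mol × 3.6 L ÷ 1000 = 34.97 g
L-asparagine monohydrate: 5.64 mmol/L × 150.1 g/mol × 3.6 L ÷ 1000 = 3.05 g
mannitol: 10.2 mmol/L × 182.2 g/mol × 3.6 L ÷ 1000 = 6.69 g
L-methionine: 2.52 mmol/L × 149.21 g/mol × 3.6 L ÷ 1000 = 1.35 g
L-glutamine: 0.2 g per 100 mL × 3600 mL ÷ 100 = 7.20 g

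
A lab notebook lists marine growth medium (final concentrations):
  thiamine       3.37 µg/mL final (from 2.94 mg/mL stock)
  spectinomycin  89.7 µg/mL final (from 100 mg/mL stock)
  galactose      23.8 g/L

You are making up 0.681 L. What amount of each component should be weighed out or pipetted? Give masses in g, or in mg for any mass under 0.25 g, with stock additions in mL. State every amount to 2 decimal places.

thiamine 0.78 mL; spectinomycin 0.61 mL; galactose 16.21 g

Working volume: 0.681 L.
thiamine: C1V1 = C2V2 → 3.37 µg/mL × 681 mL ÷ 2940 µg/mL = 0.78 mL
spectinomycin: V = C2·V2/C1 = 89.7 µg/mL × 681 mL ÷ 100000 µg/mL = 0.61 mL
galactose: 23.8 g/L × 0.681 L = 16.21 g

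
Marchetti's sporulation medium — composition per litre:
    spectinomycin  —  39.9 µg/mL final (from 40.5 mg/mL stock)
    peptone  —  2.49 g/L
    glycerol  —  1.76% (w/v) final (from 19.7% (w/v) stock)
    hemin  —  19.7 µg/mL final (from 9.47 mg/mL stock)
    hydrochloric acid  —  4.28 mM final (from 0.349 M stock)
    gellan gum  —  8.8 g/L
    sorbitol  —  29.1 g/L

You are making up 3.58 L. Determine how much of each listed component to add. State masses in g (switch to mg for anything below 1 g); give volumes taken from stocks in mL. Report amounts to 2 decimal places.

spectinomycin 3.53 mL; peptone 8.91 g; glycerol 319.84 mL; hemin 7.45 mL; hydrochloric acid 43.90 mL; gellan gum 31.50 g; sorbitol 104.18 g

Working volume: 3.58 L.
spectinomycin: dilute stock: 39.9 µg/mL × 3580 mL ÷ 40500 µg/mL = 3.53 mL
peptone: 2.49 g/L × 3.58 L = 8.91 g
glycerol: V = C2·V2/C1 = 1.76% ÷ 19.7% × 3580 mL = 319.84 mL
hemin: C1V1 = C2V2 → 19.7 µg/mL × 3580 mL ÷ 9470 µg/mL = 7.45 mL
hydrochloric acid: dilute stock: 4.28 mM × 3580 mL ÷ 349 mM = 43.90 mL
gellan gum: 8.8 g/L × 3.58 L = 31.50 g
sorbitol: 29.1 g/L × 3.58 L = 104.18 g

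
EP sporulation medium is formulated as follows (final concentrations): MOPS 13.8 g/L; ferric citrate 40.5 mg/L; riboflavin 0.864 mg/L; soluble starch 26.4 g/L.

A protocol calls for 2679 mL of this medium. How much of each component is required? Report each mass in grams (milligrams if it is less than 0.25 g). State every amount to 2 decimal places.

Working volume: 2679 mL = 2.679 L.
MOPS: 13.8 g/L × 2.679 L = 36.97 g
ferric citrate: 40.5 mg/L × 2.679 L = 108.50 mg
riboflavin: 0.864 mg/L × 2.679 L = 2.31 mg
soluble starch: 26.4 g/L × 2.679 L = 70.73 g

MOPS 36.97 g; ferric citrate 108.50 mg; riboflavin 2.31 mg; soluble starch 70.73 g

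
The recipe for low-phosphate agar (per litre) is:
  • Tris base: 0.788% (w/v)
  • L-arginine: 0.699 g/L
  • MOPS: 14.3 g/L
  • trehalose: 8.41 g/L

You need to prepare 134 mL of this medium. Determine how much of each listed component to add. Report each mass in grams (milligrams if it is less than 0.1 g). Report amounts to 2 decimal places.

Target volume = 134 mL = 0.134 L.
Tris base: 0.788 g per 100 mL × 134 mL ÷ 100 = 1.06 g
L-arginine: 0.699 g/L × 0.134 L = 0.093666 g = 93.67 mg
MOPS: 14.3 g/L × 0.134 L = 1.92 g
trehalose: 8.41 g/L × 0.134 L = 1.13 g

Tris base 1.06 g; L-arginine 93.67 mg; MOPS 1.92 g; trehalose 1.13 g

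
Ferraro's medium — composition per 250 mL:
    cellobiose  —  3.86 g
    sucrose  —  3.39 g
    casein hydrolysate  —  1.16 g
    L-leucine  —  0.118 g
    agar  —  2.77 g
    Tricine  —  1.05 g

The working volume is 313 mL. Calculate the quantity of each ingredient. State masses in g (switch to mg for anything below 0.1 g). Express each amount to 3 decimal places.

Scale factor = 313 mL / 250 mL = 1.252.
cellobiose: 3.86 g × (313 mL / 250 mL) = 4.833 g
sucrose: 3.39 g × (313 mL / 250 mL) = 4.244 g
casein hydrolysate: 1.16 g × (313 mL / 250 mL) = 1.452 g
L-leucine: 0.118 g × (313 mL / 250 mL) = 0.148 g
agar: 2.77 g × (313 mL / 250 mL) = 3.468 g
Tricine: 1.05 g × (313 mL / 250 mL) = 1.315 g

cellobiose 4.833 g; sucrose 4.244 g; casein hydrolysate 1.452 g; L-leucine 0.148 g; agar 3.468 g; Tricine 1.315 g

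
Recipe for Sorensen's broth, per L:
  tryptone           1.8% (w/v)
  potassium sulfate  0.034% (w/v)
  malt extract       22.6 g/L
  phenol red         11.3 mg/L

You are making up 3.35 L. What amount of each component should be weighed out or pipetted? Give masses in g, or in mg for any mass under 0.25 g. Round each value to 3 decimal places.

Working volume: 3.35 L.
tryptone: 1.8 g per 100 mL × 3350 mL ÷ 100 = 60.300 g
potassium sulfate: 0.034 g per 100 mL × 3350 mL ÷ 100 = 1.139 g
malt extract: 22.6 g/L × 3.35 L = 75.710 g
phenol red: 11.3 mg/L × 3.35 L = 37.855 mg

tryptone 60.300 g; potassium sulfate 1.139 g; malt extract 75.710 g; phenol red 37.855 mg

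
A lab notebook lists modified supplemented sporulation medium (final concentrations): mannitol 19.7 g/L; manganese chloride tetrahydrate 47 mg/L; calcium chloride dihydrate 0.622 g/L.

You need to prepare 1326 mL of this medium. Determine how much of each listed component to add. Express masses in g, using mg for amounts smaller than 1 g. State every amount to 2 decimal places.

mannitol 26.12 g; manganese chloride tetrahydrate 62.32 mg; calcium chloride dihydrate 824.77 mg

Working volume: 1326 mL = 1.326 L.
mannitol: 19.7 g/L × 1.326 L = 26.12 g
manganese chloride tetrahydrate: 47 mg/L × 1.326 L = 62.32 mg
calcium chloride dihydrate: 0.622 g/L × 1.326 L = 0.824772 g = 824.77 mg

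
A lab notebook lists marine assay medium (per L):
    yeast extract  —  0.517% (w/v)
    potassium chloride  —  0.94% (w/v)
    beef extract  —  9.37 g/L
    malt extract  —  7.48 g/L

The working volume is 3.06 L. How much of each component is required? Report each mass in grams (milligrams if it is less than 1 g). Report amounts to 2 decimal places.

yeast extract 15.82 g; potassium chloride 28.76 g; beef extract 28.67 g; malt extract 22.89 g

Working volume: 3.06 L.
yeast extract: 0.517% w/v = 5.17 g/L → 5.17 × 3.06 L = 15.82 g
potassium chloride: 0.94 g per 100 mL × 3060 mL ÷ 100 = 28.76 g
beef extract: 9.37 g/L × 3.06 L = 28.67 g
malt extract: 7.48 g/L × 3.06 L = 22.89 g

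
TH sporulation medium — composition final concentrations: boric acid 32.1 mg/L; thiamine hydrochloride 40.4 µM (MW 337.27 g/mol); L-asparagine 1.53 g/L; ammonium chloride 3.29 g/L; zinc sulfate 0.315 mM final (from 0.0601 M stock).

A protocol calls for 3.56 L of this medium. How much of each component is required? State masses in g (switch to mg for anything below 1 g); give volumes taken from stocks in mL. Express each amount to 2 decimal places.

boric acid 114.28 mg; thiamine hydrochloride 48.51 mg; L-asparagine 5.45 g; ammonium chloride 11.71 g; zinc sulfate 18.66 mL

Working volume: 3.56 L.
boric acid: 32.1 mg/L × 3.56 L = 114.28 mg
thiamine hydrochloride: 40.4 µmol/L × 337.27 g/mol × 3.56 L ÷ 1000 = 48.51 mg
L-asparagine: 1.53 g/L × 3.56 L = 5.45 g
ammonium chloride: 3.29 g/L × 3.56 L = 11.71 g
zinc sulfate: V = C2·V2/C1 = 0.315 mM × 3560 mL ÷ 60.1 mM = 18.66 mL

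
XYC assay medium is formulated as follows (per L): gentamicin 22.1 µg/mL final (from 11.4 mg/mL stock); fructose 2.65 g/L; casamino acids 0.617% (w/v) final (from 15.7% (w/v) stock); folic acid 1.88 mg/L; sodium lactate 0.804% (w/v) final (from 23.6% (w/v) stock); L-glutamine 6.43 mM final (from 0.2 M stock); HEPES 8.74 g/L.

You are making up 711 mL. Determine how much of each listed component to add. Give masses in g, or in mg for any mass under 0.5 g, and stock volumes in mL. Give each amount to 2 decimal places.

gentamicin 1.38 mL; fructose 1.88 g; casamino acids 27.94 mL; folic acid 1.34 mg; sodium lactate 24.22 mL; L-glutamine 22.86 mL; HEPES 6.21 g

Working volume: 711 mL = 0.711 L.
gentamicin: dilute stock: 22.1 µg/mL × 711 mL ÷ 11400 µg/mL = 1.38 mL
fructose: 2.65 g/L × 0.711 L = 1.88 g
casamino acids: V = C2·V2/C1 = 0.617% ÷ 15.7% × 711 mL = 27.94 mL
folic acid: 1.88 mg/L × 0.711 L = 1.34 mg
sodium lactate: V = C2·V2/C1 = 0.804% ÷ 23.6% × 711 mL = 24.22 mL
L-glutamine: V = C2·V2/C1 = 6.43 mM × 711 mL ÷ 200 mM = 22.86 mL
HEPES: 8.74 g/L × 0.711 L = 6.21 g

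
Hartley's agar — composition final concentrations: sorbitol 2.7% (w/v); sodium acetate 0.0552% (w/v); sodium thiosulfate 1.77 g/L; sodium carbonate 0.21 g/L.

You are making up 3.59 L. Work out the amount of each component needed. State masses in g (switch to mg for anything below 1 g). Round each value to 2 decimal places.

sorbitol 96.93 g; sodium acetate 1.98 g; sodium thiosulfate 6.35 g; sodium carbonate 753.90 mg

Scale factor relative to 1 L: 3.59.
sorbitol: 2.7% w/v = 27 g/L → 27 × 3.59 L = 96.93 g
sodium acetate: 0.0552 g per 100 mL × 3590 mL ÷ 100 = 1.98 g
sodium thiosulfate: 1.77 g/L × 3.59 L = 6.35 g
sodium carbonate: 0.21 g/L × 3.59 L = 0.7539 g = 753.90 mg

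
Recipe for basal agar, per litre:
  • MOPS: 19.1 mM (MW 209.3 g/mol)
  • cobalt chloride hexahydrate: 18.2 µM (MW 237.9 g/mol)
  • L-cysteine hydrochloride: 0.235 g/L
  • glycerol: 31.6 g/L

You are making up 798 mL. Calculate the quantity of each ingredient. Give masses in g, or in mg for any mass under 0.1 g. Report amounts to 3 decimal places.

MOPS 3.190 g; cobalt chloride hexahydrate 3.455 mg; L-cysteine hydrochloride 0.188 g; glycerol 25.217 g

Scale factor relative to 1 L: 0.798.
MOPS: 19.1 mmol/L × 209.3 g/mol × 0.798 L ÷ 1000 = 3.190 g
cobalt chloride hexahydrate: 18.2 µmol/L × 237.9 g/mol × 0.798 L ÷ 1000 = 3.455 mg
L-cysteine hydrochloride: 0.235 g/L × 0.798 L = 0.188 g
glycerol: 31.6 g/L × 0.798 L = 25.217 g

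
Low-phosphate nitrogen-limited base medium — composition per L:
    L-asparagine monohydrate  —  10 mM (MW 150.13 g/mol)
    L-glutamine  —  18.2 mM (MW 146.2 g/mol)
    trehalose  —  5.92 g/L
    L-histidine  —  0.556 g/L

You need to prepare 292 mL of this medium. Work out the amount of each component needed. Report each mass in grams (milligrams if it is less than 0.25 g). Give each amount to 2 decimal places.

Target volume = 292 mL = 0.292 L.
L-asparagine monohydrate: 10 mmol/L × 150.13 g/mol × 0.292 L ÷ 1000 = 0.44 g
L-glutamine: 18.2 mmol/L × 146.2 g/mol × 0.292 L ÷ 1000 = 0.78 g
trehalose: 5.92 g/L × 0.292 L = 1.73 g
L-histidine: 0.556 g/L × 0.292 L = 0.162352 g = 162.35 mg

L-asparagine monohydrate 0.44 g; L-glutamine 0.78 g; trehalose 1.73 g; L-histidine 162.35 mg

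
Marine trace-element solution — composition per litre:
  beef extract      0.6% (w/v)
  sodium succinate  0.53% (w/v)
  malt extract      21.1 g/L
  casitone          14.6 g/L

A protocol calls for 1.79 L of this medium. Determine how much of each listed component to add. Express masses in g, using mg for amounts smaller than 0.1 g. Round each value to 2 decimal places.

Working volume: 1.79 L.
beef extract: 0.6 g per 100 mL × 1790 mL ÷ 100 = 10.74 g
sodium succinate: 0.53% w/v = 5.3 g/L → 5.3 × 1.79 L = 9.49 g
malt extract: 21.1 g/L × 1.79 L = 37.77 g
casitone: 14.6 g/L × 1.79 L = 26.13 g

beef extract 10.74 g; sodium succinate 9.49 g; malt extract 37.77 g; casitone 26.13 g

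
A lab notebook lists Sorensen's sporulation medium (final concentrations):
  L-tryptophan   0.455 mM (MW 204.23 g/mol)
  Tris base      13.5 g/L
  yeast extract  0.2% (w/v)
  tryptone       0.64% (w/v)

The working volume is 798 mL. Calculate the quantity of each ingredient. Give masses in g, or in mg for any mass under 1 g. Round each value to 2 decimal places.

Scale factor relative to 1 L: 0.798.
L-tryptophan: 0.455 mmol/L × 204.23 mg/mmol × 0.798 L = 74.15 mg
Tris base: 13.5 g/L × 0.798 L = 10.77 g
yeast extract: 0.2 g per 100 mL × 798 mL ÷ 100 = 1.60 g
tryptone: 0.64% w/v = 6.4 g/L → 6.4 × 0.798 L = 5.11 g

L-tryptophan 74.15 mg; Tris base 10.77 g; yeast extract 1.60 g; tryptone 5.11 g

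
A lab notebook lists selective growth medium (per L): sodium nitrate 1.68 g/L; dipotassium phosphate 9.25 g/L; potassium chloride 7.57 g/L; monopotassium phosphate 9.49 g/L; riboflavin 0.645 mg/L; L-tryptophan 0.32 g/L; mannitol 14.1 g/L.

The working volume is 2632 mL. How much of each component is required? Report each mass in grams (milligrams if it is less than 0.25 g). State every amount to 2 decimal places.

Scale factor relative to 1 L: 2.632.
sodium nitrate: 1.68 g/L × 2.632 L = 4.42 g
dipotassium phosphate: 9.25 g/L × 2.632 L = 24.35 g
potassium chloride: 7.57 g/L × 2.632 L = 19.92 g
monopotassium phosphate: 9.49 g/L × 2.632 L = 24.98 g
riboflavin: 0.645 mg/L × 2.632 L = 1.70 mg
L-tryptophan: 0.32 g/L × 2.632 L = 0.84 g
mannitol: 14.1 g/L × 2.632 L = 37.11 g

sodium nitrate 4.42 g; dipotassium phosphate 24.35 g; potassium chloride 19.92 g; monopotassium phosphate 24.98 g; riboflavin 1.70 mg; L-tryptophan 0.84 g; mannitol 37.11 g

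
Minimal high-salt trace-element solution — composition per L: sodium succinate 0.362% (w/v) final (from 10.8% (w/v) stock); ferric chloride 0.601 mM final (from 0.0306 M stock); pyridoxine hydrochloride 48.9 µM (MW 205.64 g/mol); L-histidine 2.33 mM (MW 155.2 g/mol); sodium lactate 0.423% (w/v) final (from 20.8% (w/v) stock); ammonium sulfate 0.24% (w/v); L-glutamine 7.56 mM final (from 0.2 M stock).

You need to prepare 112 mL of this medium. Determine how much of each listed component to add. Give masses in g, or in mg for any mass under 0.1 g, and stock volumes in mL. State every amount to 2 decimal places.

sodium succinate 3.75 mL; ferric chloride 2.20 mL; pyridoxine hydrochloride 1.13 mg; L-histidine 40.50 mg; sodium lactate 2.28 mL; ammonium sulfate 0.27 g; L-glutamine 4.23 mL

Target volume = 112 mL = 0.112 L.
sodium succinate: V = C2·V2/C1 = 0.362% ÷ 10.8% × 112 mL = 3.75 mL
ferric chloride: V = C2·V2/C1 = 0.601 mM × 112 mL ÷ 30.6 mM = 2.20 mL
pyridoxine hydrochloride: 48.9 µmol/L × 205.64 g/mol × 0.112 L ÷ 1000 = 1.13 mg
L-histidine: 2.33 mmol/L × 155.2 mg/mmol × 0.112 L = 40.50 mg
sodium lactate: C1V1 = C2V2 → 0.423% ÷ 20.8% × 112 mL = 2.28 mL
ammonium sulfate: 0.24% w/v = 2.4 g/L → 2.4 × 0.112 L = 0.27 g
L-glutamine: dilute stock: 7.56 mM × 112 mL ÷ 200 mM = 4.23 mL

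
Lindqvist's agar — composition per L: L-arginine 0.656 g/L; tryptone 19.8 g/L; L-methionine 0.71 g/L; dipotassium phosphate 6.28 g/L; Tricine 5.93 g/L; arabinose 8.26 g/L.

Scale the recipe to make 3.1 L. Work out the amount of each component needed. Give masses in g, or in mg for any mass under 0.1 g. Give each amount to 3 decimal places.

L-arginine 2.034 g; tryptone 61.380 g; L-methionine 2.201 g; dipotassium phosphate 19.468 g; Tricine 18.383 g; arabinose 25.606 g

Scale factor relative to 1 L: 3.1.
L-arginine: 0.656 g/L × 3.1 L = 2.034 g
tryptone: 19.8 g/L × 3.1 L = 61.380 g
L-methionine: 0.71 g/L × 3.1 L = 2.201 g
dipotassium phosphate: 6.28 g/L × 3.1 L = 19.468 g
Tricine: 5.93 g/L × 3.1 L = 18.383 g
arabinose: 8.26 g/L × 3.1 L = 25.606 g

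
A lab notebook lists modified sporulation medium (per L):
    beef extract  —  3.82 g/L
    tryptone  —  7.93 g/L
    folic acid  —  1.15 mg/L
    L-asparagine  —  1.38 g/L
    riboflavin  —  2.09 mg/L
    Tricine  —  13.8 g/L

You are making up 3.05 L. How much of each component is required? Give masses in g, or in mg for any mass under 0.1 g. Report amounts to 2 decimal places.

beef extract 11.65 g; tryptone 24.19 g; folic acid 3.51 mg; L-asparagine 4.21 g; riboflavin 6.37 mg; Tricine 42.09 g

Scale factor relative to 1 L: 3.05.
beef extract: 3.82 g/L × 3.05 L = 11.65 g
tryptone: 7.93 g/L × 3.05 L = 24.19 g
folic acid: 1.15 mg/L × 3.05 L = 3.51 mg
L-asparagine: 1.38 g/L × 3.05 L = 4.21 g
riboflavin: 2.09 mg/L × 3.05 L = 6.37 mg
Tricine: 13.8 g/L × 3.05 L = 42.09 g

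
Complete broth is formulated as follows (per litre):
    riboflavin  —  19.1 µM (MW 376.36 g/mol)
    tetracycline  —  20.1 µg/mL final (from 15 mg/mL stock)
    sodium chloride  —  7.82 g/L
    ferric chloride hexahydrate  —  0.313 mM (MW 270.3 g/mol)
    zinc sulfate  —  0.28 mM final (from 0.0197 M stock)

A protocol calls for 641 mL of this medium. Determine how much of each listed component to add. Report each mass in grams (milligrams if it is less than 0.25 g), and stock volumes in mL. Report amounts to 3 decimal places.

riboflavin 4.608 mg; tetracycline 0.859 mL; sodium chloride 5.013 g; ferric chloride hexahydrate 54.231 mg; zinc sulfate 9.111 mL

Scale factor relative to 1 L: 0.641.
riboflavin: 19.1 µmol/L × 376.36 g/mol × 0.641 L ÷ 1000 = 4.608 mg
tetracycline: C1V1 = C2V2 → 20.1 µg/mL × 641 mL ÷ 15000 µg/mL = 0.859 mL
sodium chloride: 7.82 g/L × 0.641 L = 5.013 g
ferric chloride hexahydrate: 0.313 mmol/L × 270.3 mg/mmol × 0.641 L = 54.231 mg
zinc sulfate: V = C2·V2/C1 = 0.28 mM × 641 mL ÷ 19.7 mM = 9.111 mL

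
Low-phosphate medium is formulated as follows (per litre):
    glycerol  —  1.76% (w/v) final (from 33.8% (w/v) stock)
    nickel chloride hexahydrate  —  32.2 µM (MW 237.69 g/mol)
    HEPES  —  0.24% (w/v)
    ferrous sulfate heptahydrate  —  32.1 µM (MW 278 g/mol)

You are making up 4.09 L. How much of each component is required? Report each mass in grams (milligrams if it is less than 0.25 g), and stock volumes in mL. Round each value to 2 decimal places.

glycerol 212.97 mL; nickel chloride hexahydrate 31.30 mg; HEPES 9.82 g; ferrous sulfate heptahydrate 36.50 mg

Scale factor relative to 1 L: 4.09.
glycerol: V = C2·V2/C1 = 1.76% ÷ 33.8% × 4090 mL = 212.97 mL
nickel chloride hexahydrate: 32.2 µmol/L × 237.69 g/mol × 4.09 L ÷ 1000 = 31.30 mg
HEPES: 0.24 g per 100 mL × 4090 mL ÷ 100 = 9.82 g
ferrous sulfate heptahydrate: 32.1 µmol/L × 278 g/mol × 4.09 L ÷ 1000 = 36.50 mg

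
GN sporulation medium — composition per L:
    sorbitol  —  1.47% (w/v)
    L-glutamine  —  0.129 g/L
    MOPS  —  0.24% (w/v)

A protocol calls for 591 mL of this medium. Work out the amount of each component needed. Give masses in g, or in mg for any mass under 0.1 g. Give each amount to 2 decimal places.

sorbitol 8.69 g; L-glutamine 76.24 mg; MOPS 1.42 g

Target volume = 591 mL = 0.591 L.
sorbitol: 1.47% w/v = 14.7 g/L → 14.7 × 0.591 L = 8.69 g
L-glutamine: 0.129 g/L × 0.591 L = 0.076239 g = 76.24 mg
MOPS: 0.24% w/v = 2.4 g/L → 2.4 × 0.591 L = 1.42 g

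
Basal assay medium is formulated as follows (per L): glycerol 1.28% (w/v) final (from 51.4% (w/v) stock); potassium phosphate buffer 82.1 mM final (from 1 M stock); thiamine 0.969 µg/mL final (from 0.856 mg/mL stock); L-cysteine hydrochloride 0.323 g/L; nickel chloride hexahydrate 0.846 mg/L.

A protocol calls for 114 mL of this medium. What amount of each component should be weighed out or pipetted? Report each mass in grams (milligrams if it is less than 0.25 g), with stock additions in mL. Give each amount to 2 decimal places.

Scale factor relative to 1 L: 0.114.
glycerol: C1V1 = C2V2 → 1.28% ÷ 51.4% × 114 mL = 2.84 mL
potassium phosphate buffer: C1V1 = C2V2 → 82.1 mM × 114 mL ÷ 1000 mM = 9.36 mL
thiamine: C1V1 = C2V2 → 0.969 µg/mL × 114 mL ÷ 856 µg/mL = 0.13 mL
L-cysteine hydrochloride: 0.323 g/L × 0.114 L = 0.036822 g = 36.82 mg
nickel chloride hexahydrate: 0.846 mg/L × 0.114 L = 0.10 mg

glycerol 2.84 mL; potassium phosphate buffer 9.36 mL; thiamine 0.13 mL; L-cysteine hydrochloride 36.82 mg; nickel chloride hexahydrate 0.10 mg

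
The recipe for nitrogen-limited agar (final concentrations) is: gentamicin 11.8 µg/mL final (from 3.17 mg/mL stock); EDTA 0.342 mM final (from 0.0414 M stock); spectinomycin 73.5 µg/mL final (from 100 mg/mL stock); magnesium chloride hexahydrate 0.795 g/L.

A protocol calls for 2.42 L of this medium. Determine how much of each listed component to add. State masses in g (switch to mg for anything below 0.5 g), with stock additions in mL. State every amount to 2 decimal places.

gentamicin 9.01 mL; EDTA 19.99 mL; spectinomycin 1.78 mL; magnesium chloride hexahydrate 1.92 g

Working volume: 2.42 L.
gentamicin: V = C2·V2/C1 = 11.8 µg/mL × 2420 mL ÷ 3170 µg/mL = 9.01 mL
EDTA: V = C2·V2/C1 = 0.342 mM × 2420 mL ÷ 41.4 mM = 19.99 mL
spectinomycin: dilute stock: 73.5 µg/mL × 2420 mL ÷ 100000 µg/mL = 1.78 mL
magnesium chloride hexahydrate: 0.795 g/L × 2.42 L = 1.92 g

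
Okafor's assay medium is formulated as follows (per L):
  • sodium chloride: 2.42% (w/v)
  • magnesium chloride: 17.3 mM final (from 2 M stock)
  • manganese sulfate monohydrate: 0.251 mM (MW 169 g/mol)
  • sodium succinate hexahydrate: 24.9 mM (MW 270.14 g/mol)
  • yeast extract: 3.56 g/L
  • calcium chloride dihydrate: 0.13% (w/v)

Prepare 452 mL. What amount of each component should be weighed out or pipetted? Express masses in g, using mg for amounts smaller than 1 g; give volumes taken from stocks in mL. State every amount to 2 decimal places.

Working volume: 452 mL = 0.452 L.
sodium chloride: 2.42 g per 100 mL × 452 mL ÷ 100 = 10.94 g
magnesium chloride: V = C2·V2/C1 = 17.3 mM × 452 mL ÷ 2000 mM = 3.91 mL
manganese sulfate monohydrate: 0.251 mmol/L × 169 mg/mmol × 0.452 L = 19.17 mg
sodium succinate hexahydrate: 24.9 mmol/L × 270.14 g/mol × 0.452 L ÷ 1000 = 3.04 g
yeast extract: 3.56 g/L × 0.452 L = 1.61 g
calcium chloride dihydrate: 0.13% w/v = 1.3 g/L → 1.3 × 0.452 L = 0.5876 g = 587.60 mg

sodium chloride 10.94 g; magnesium chloride 3.91 mL; manganese sulfate monohydrate 19.17 mg; sodium succinate hexahydrate 3.04 g; yeast extract 1.61 g; calcium chloride dihydrate 587.60 mg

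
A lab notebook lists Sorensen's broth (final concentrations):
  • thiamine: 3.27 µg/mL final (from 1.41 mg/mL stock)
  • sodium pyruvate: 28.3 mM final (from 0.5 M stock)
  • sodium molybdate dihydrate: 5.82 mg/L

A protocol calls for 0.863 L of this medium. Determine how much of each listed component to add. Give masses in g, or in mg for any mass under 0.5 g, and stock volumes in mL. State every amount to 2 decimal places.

thiamine 2.00 mL; sodium pyruvate 48.85 mL; sodium molybdate dihydrate 5.02 mg

Working volume: 0.863 L.
thiamine: C1V1 = C2V2 → 3.27 µg/mL × 863 mL ÷ 1410 µg/mL = 2.00 mL
sodium pyruvate: dilute stock: 28.3 mM × 863 mL ÷ 500 mM = 48.85 mL
sodium molybdate dihydrate: 5.82 mg/L × 0.863 L = 5.02 mg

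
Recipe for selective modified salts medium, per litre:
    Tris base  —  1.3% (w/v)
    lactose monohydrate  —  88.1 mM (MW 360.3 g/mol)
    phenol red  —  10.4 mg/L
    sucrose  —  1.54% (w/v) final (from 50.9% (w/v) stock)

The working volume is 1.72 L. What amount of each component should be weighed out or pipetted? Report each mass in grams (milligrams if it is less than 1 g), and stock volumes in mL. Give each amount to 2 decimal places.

Tris base 22.36 g; lactose monohydrate 54.60 g; phenol red 17.89 mg; sucrose 52.04 mL

Working volume: 1.72 L.
Tris base: 1.3% w/v = 13 g/L → 13 × 1.72 L = 22.36 g
lactose monohydrate: 88.1 mmol/L × 360.3 g/mol × 1.72 L ÷ 1000 = 54.60 g
phenol red: 10.4 mg/L × 1.72 L = 17.89 mg
sucrose: V = C2·V2/C1 = 1.54% ÷ 50.9% × 1720 mL = 52.04 mL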